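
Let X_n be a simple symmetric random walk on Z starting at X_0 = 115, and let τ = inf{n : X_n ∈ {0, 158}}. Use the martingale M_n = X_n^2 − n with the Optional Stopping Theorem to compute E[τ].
E[τ] = 4945

M_n = X_n^2 − n is a martingale (since E[X_{n+1}^2 | F_n] = X_n^2 + 1). By OST (τ has finite mean in a bounded region), E[M_τ] = E[M_0] = X_0^2 − 0 = 115^2 = 13225. Also E[M_τ] = E[X_τ^2] − E[τ]. The walk exits at 0 or 158, with P(hit 158 first) = 115/158, so E[X_τ^2] = 158^2 · 115/158 + 0 = 18170. Thus E[τ] = E[X_τ^2] − E[M_τ] = 18170 − 13225 = 4945 = 115(158 − 115) = 4945.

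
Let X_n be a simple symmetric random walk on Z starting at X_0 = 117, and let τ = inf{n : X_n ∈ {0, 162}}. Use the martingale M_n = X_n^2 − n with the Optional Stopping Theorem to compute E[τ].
E[τ] = 5265

M_n = X_n^2 − n is a martingale (since E[X_{n+1}^2 | F_n] = X_n^2 + 1). By OST (τ has finite mean in a bounded region), E[M_τ] = E[M_0] = X_0^2 − 0 = 117^2 = 13689. Also E[M_τ] = E[X_τ^2] − E[τ]. The walk exits at 0 or 162, with P(hit 162 first) = 117/162, so E[X_τ^2] = 162^2 · 117/162 + 0 = 18954. Thus E[τ] = E[X_τ^2] − E[M_τ] = 18954 − 13689 = 5265 = 117(162 − 117) = 5265.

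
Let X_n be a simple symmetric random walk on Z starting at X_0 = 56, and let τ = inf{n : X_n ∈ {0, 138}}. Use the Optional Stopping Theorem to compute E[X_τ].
E[X_τ] = 56

X_n is a martingale and τ is a bounded-mean stopping time (indeed τ is finite a.s. with bounded expectation since the walk is in a bounded region). By the OST, E[X_τ] = E[X_0] = 56. Equivalently: E[X_τ] = 138 · P(hit 138 first) + 0 · P(hit 0 first) = 138 · (56/138) = 56.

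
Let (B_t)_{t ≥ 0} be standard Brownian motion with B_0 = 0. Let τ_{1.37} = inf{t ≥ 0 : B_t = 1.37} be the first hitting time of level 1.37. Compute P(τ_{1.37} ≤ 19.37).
P(τ_{1.37} ≤ 19.37) = 2(1 − Φ(1.37/√19.37)) = 2(1 − Φ(0.3113)) ≈ 0.7556

By the reflection principle for standard BM, P(τ_b ≤ t) = 2 · P(B_t ≥ b). Since B_t ~ N(0, t), P(B_t ≥ 1.37) = 1 − Φ(1.37/√t) = 1 − Φ(1.37/√19.37) = 1 − Φ(0.3113) ≈ 0.37779. Doubling: P(τ_{1.37} ≤ 19.37) ≈ 2 · 0.37779 = 0.75558 ≈ 0.7556.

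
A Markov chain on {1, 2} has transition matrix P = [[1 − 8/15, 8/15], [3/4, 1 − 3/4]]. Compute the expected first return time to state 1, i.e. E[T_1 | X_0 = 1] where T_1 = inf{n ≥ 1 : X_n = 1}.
E[T_1 | X_0 = 1] = 1/π_1 = 77/45

For an irreducible recurrent Markov chain with stationary distribution π, E[T_i | X_0 = i] = 1/π_i (Kac's formula). Here π_1 = (3/4)/(8/15 + 3/4) = (3/4)/(77/60) = 45/77, so E[T_1 | X_0 = 1] = 1/π_1 = (8/15 + 3/4)/(3/4) = (77/60)/(3/4) = 77/45.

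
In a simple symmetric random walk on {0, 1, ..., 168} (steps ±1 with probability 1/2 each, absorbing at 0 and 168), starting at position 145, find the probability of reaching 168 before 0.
P(hit 168 before 0) = 145/168

Let u_k = P(hit 168 before 0 | start at k). Then u_0 = 0, u_168 = 1, and u_k = u_{k-1}/2 + u_{k+1}/2 for 1 ≤ k ≤ 167. This harmonic recurrence is solved by u_k = k/168, giving u_145 = 145/168.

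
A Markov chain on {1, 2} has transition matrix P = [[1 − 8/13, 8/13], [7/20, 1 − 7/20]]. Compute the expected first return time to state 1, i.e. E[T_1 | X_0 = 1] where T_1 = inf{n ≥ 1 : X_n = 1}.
E[T_1 | X_0 = 1] = 1/π_1 = 251/91

For an irreducible recurrent Markov chain with stationary distribution π, E[T_i | X_0 = i] = 1/π_i (Kac's formula). Here π_1 = (7/20)/(8/13 + 7/20) = (7/20)/(251/260) = 91/251, so E[T_1 | X_0 = 1] = 1/π_1 = (8/13 + 7/20)/(7/20) = (251/260)/(7/20) = 251/91.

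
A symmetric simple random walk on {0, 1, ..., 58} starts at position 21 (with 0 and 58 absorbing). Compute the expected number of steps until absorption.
E[τ | X_0 = 21] = 777

Let v_k = E[τ | X_0 = k]. Boundary: v_0 = v_58 = 0. Recurrence: v_k = 1 + (v_{k-1} + v_{k+1})/2 for 1 ≤ k ≤ 57. The particular solution to v_k − (v_{k-1} + v_{k+1})/2 = 1 is v_k = −k^2. Adding homogeneous solution A + B k and matching boundaries gives v_k = k (58 − k). Substituting k = 21: v_21 = 21 · 37 = 777.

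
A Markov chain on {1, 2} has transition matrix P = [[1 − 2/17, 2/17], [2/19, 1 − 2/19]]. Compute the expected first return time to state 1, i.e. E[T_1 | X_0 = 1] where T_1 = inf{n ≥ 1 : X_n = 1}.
E[T_1 | X_0 = 1] = 1/π_1 = 36/17

For an irreducible recurrent Markov chain with stationary distribution π, E[T_i | X_0 = i] = 1/π_i (Kac's formula). Here π_1 = (2/19)/(2/17 + 2/19) = (2/19)/(72/323) = 17/36, so E[T_1 | X_0 = 1] = 1/π_1 = (2/17 + 2/19)/(2/19) = (72/323)/(2/19) = 36/17.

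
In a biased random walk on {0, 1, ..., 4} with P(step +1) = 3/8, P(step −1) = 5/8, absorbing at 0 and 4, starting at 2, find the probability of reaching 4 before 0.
P(hit 4 before 0) = (1 − (5/3)^2) / (1 − (5/3)^4) = 9/34

Let u_k denote P(reach 4 before 0 | start at k). Boundary: u_0 = 0, u_4 = 1. Recurrence: u_k = 3/8·u_{k+1} + 5/8·u_{k-1} for 1 ≤ k ≤ 3. Try u_k = A + B·r^k with r = q/p = (5/8)/(3/8) = 5/3. Substitution satisfies the recurrence; boundary conditions give:
  u_k = (1 − r^k) / (1 − r^N) = (1 − (5/3)^2) / (1 − (5/3)^4) = 9/34.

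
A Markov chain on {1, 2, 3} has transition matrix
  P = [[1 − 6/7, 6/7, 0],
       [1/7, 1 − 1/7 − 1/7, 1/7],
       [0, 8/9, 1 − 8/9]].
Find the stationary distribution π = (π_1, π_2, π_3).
π = (28/223, 168/223, 27/223)

This is a birth-death chain on three states, which satisfies detailed balance: π_1 · P_{12} = π_2 · P_{21} and π_2 · P_{23} = π_3 · P_{32}.
From π_1 · 6/7 = π_2 · 1/7: π_2/π_1 = (6/7)/(1/7) = 6.
From π_2 · 1/7 = π_3 · 8/9: π_3/π_2 = (1/7)/(8/9) = 9/56.
Take π_1 proportional to 1; then unnormalized π = (1, 6, 27/28). Normalize by dividing by the sum 223/28:
  π = (28/223, 168/223, 27/223).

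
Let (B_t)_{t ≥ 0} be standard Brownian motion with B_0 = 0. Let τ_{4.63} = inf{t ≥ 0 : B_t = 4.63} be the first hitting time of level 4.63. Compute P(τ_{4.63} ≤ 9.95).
P(τ_{4.63} ≤ 9.95) = 2(1 − Φ(4.63/√9.95)) = 2(1 − Φ(1.4678)) ≈ 0.1422

By the reflection principle for standard BM, P(τ_b ≤ t) = 2 · P(B_t ≥ b). Since B_t ~ N(0, t), P(B_t ≥ 4.63) = 1 − Φ(4.63/√t) = 1 − Φ(4.63/√9.95) = 1 − Φ(1.4678) ≈ 0.07108. Doubling: P(τ_{4.63} ≤ 9.95) ≈ 2 · 0.07108 = 0.14216 ≈ 0.1422.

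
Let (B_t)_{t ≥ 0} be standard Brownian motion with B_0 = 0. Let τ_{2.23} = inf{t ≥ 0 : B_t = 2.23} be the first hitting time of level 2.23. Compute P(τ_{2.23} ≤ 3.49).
P(τ_{2.23} ≤ 3.49) = 2(1 − Φ(2.23/√3.49)) = 2(1 − Φ(1.1937)) ≈ 0.2326

By the reflection principle for standard BM, P(τ_b ≤ t) = 2 · P(B_t ≥ b). Since B_t ~ N(0, t), P(B_t ≥ 2.23) = 1 − Φ(2.23/√t) = 1 − Φ(2.23/√3.49) = 1 − Φ(1.1937) ≈ 0.11630. Doubling: P(τ_{2.23} ≤ 3.49) ≈ 2 · 0.11630 = 0.23260 ≈ 0.2326.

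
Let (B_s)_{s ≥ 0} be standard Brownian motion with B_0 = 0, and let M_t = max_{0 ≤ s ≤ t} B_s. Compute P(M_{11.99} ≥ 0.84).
P(M_{11.99} ≥ 0.84) = 2·P(B_{11.99} ≥ 0.84) = 2(1 − Φ(0.84/√11.99)) ≈ 0.8083

By the reflection principle for Brownian motion, P(M_t ≥ a) = 2 · P(B_t ≥ a) for a ≥ 0. Since B_t ~ N(0, t), P(B_t ≥ 0.84) = 1 − Φ(0.84/√t) = 1 − Φ(0.84/√11.99) = 1 − Φ(0.2426). So
  P(M_{11.99} ≥ 0.84) = 2(1 − Φ(0.2426)) ≈ 0.8083.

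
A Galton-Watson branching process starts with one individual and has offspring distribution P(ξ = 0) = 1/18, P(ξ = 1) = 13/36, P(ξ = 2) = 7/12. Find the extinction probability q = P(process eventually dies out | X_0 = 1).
q = 2/21

The pgf is f(s) = 1/18 + 13/36·s + 7/12·s². The extinction probability q is the smallest fixed point of f in [0, 1]. Setting s = f(s):
  7/12·s² + (13/36 − 1)·s + 1/18 = 0
  7/12·s² − (1/18 + 7/12)·s + 1/18 = 0
which factors as (s − 1)·(7/12·s − 1/18) = 0, giving roots s = 1 and s = (1/18)/(7/12) = 2/21.
Mean offspring μ = 13/36 + 2·7/12 = 55/36 > 1 (supercritical), so q < 1. The extinction probability is the smaller root: q = (1/18)/(7/12) = 2/21.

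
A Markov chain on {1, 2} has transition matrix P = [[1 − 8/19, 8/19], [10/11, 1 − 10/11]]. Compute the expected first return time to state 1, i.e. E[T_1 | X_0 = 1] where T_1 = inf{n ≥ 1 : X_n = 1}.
E[T_1 | X_0 = 1] = 1/π_1 = 139/95

For an irreducible recurrent Markov chain with stationary distribution π, E[T_i | X_0 = i] = 1/π_i (Kac's formula). Here π_1 = (10/11)/(8/19 + 10/11) = (10/11)/(278/209) = 95/139, so E[T_1 | X_0 = 1] = 1/π_1 = (8/19 + 10/11)/(10/11) = (278/209)/(10/11) = 139/95.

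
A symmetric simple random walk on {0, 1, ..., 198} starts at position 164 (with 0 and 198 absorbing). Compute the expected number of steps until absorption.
E[τ | X_0 = 164] = 5576

Let v_k = E[τ | X_0 = k]. Boundary: v_0 = v_198 = 0. Recurrence: v_k = 1 + (v_{k-1} + v_{k+1})/2 for 1 ≤ k ≤ 197. The particular solution to v_k − (v_{k-1} + v_{k+1})/2 = 1 is v_k = −k^2. Adding homogeneous solution A + B k and matching boundaries gives v_k = k (198 − k). Substituting k = 164: v_164 = 164 · 34 = 5576.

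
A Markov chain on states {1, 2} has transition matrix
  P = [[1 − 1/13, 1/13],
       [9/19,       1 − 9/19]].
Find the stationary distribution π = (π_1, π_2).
π_1 = 117/136, π_2 = 19/136

Solve πP = π with π_1 + π_2 = 1. From πP = π: π_1 · (1 − 1/13) + π_2 · 9/19 = π_1 ⇒ π_2 · 9/19 = π_1 · 1/13 ⇒ π_2/π_1 = (1/13)/(9/19) = 19/117. Together with π_1 + π_2 = 1:
  π_1 = (9/19)/(1/13 + 9/19) = (9/19)/(136/247) = 117/136,
  π_2 = (1/13)/(1/13 + 9/19) = (1/13)/(136/247) = 19/136.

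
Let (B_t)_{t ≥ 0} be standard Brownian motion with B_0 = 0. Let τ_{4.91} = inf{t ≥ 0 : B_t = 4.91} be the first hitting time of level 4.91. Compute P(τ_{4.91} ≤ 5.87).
P(τ_{4.91} ≤ 5.87) = 2(1 − Φ(4.91/√5.87)) = 2(1 − Φ(2.0266)) ≈ 0.0427

By the reflection principle for standard BM, P(τ_b ≤ t) = 2 · P(B_t ≥ b). Since B_t ~ N(0, t), P(B_t ≥ 4.91) = 1 − Φ(4.91/√t) = 1 − Φ(4.91/√5.87) = 1 − Φ(2.0266) ≈ 0.02135. Doubling: P(τ_{4.91} ≤ 5.87) ≈ 2 · 0.02135 = 0.04270 ≈ 0.0427.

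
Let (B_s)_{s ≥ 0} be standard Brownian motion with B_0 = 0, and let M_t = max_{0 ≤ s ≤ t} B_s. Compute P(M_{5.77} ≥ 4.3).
P(M_{5.77} ≥ 4.3) = 2·P(B_{5.77} ≥ 4.3) = 2(1 − Φ(4.3/√5.77)) ≈ 0.0734

By the reflection principle for Brownian motion, P(M_t ≥ a) = 2 · P(B_t ≥ a) for a ≥ 0. Since B_t ~ N(0, t), P(B_t ≥ 4.3) = 1 − Φ(4.3/√t) = 1 − Φ(4.3/√5.77) = 1 − Φ(1.7901). So
  P(M_{5.77} ≥ 4.3) = 2(1 − Φ(1.7901)) ≈ 0.0734.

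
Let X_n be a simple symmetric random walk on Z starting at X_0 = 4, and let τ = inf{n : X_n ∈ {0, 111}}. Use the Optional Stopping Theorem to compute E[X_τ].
E[X_τ] = 4

X_n is a martingale and τ is a bounded-mean stopping time (indeed τ is finite a.s. with bounded expectation since the walk is in a bounded region). By the OST, E[X_τ] = E[X_0] = 4. Equivalently: E[X_τ] = 111 · P(hit 111 first) + 0 · P(hit 0 first) = 111 · (4/111) = 4.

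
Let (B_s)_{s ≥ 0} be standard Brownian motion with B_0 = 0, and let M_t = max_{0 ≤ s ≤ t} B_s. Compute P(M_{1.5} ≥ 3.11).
P(M_{1.5} ≥ 3.11) = 2·P(B_{1.5} ≥ 3.11) = 2(1 − Φ(3.11/√1.5)) ≈ 0.0111

By the reflection principle for Brownian motion, P(M_t ≥ a) = 2 · P(B_t ≥ a) for a ≥ 0. Since B_t ~ N(0, t), P(B_t ≥ 3.11) = 1 − Φ(3.11/√t) = 1 − Φ(3.11/√1.5) = 1 − Φ(2.5393). So
  P(M_{1.5} ≥ 3.11) = 2(1 − Φ(2.5393)) ≈ 0.0111.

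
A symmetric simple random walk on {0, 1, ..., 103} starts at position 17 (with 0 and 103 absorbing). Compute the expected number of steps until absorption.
E[τ | X_0 = 17] = 1462

Let v_k = E[τ | X_0 = k]. Boundary: v_0 = v_103 = 0. Recurrence: v_k = 1 + (v_{k-1} + v_{k+1})/2 for 1 ≤ k ≤ 102. The particular solution to v_k − (v_{k-1} + v_{k+1})/2 = 1 is v_k = −k^2. Adding homogeneous solution A + B k and matching boundaries gives v_k = k (103 − k). Substituting k = 17: v_17 = 17 · 86 = 1462.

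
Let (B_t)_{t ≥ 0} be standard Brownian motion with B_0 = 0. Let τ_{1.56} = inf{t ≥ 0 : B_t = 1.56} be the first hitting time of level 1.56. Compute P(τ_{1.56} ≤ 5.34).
P(τ_{1.56} ≤ 5.34) = 2(1 − Φ(1.56/√5.34)) = 2(1 − Φ(0.6751)) ≈ 0.4996

By the reflection principle for standard BM, P(τ_b ≤ t) = 2 · P(B_t ≥ b). Since B_t ~ N(0, t), P(B_t ≥ 1.56) = 1 − Φ(1.56/√t) = 1 − Φ(1.56/√5.34) = 1 − Φ(0.6751) ≈ 0.24981. Doubling: P(τ_{1.56} ≤ 5.34) ≈ 2 · 0.24981 = 0.49962 ≈ 0.4996.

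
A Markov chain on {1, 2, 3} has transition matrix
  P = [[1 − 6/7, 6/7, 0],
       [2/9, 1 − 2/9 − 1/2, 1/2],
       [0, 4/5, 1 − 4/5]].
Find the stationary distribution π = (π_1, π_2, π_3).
π = (56/407, 216/407, 135/407)

This is a birth-death chain on three states, which satisfies detailed balance: π_1 · P_{12} = π_2 · P_{21} and π_2 · P_{23} = π_3 · P_{32}.
From π_1 · 6/7 = π_2 · 2/9: π_2/π_1 = (6/7)/(2/9) = 27/7.
From π_2 · 1/2 = π_3 · 4/5: π_3/π_2 = (1/2)/(4/5) = 5/8.
Take π_1 proportional to 1; then unnormalized π = (1, 27/7, 135/56). Normalize by dividing by the sum 407/56:
  π = (56/407, 216/407, 135/407).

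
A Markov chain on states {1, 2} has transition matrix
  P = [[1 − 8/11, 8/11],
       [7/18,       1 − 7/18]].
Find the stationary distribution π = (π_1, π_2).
π_1 = 77/221, π_2 = 144/221

Solve πP = π with π_1 + π_2 = 1. From πP = π: π_1 · (1 − 8/11) + π_2 · 7/18 = π_1 ⇒ π_2 · 7/18 = π_1 · 8/11 ⇒ π_2/π_1 = (8/11)/(7/18) = 144/77. Together with π_1 + π_2 = 1:
  π_1 = (7/18)/(8/11 + 7/18) = (7/18)/(221/198) = 77/221,
  π_2 = (8/11)/(8/11 + 7/18) = (8/11)/(221/198) = 144/221.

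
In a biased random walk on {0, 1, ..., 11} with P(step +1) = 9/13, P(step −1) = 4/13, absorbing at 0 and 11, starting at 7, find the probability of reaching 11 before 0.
P(hit 11 before 0) = (1 − (4/9)^7) / (1 − (4/9)^11) = 6254712837/6275373061

Let u_k denote P(reach 11 before 0 | start at k). Boundary: u_0 = 0, u_11 = 1. Recurrence: u_k = 9/13·u_{k+1} + 4/13·u_{k-1} for 1 ≤ k ≤ 10. Try u_k = A + B·r^k with r = q/p = (4/13)/(9/13) = 4/9. Substitution satisfies the recurrence; boundary conditions give:
  u_k = (1 − r^k) / (1 − r^N) = (1 − (4/9)^7) / (1 − (4/9)^11) = 6254712837/6275373061.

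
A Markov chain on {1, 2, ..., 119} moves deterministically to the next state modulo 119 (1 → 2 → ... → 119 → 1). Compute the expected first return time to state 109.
E[T_109 | X_0 = 109] = 119

The chain cycles deterministically, so starting at state 109 it returns in exactly 119 steps. Equivalently, the stationary distribution is uniform π_j = 1/119 for every state j, so by Kac's formula E[T_109] = 1/π_109 = 119.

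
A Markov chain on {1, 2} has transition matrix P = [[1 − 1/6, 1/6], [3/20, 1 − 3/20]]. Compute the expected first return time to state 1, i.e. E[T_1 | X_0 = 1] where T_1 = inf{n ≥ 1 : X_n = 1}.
E[T_1 | X_0 = 1] = 1/π_1 = 19/9

For an irreducible recurrent Markov chain with stationary distribution π, E[T_i | X_0 = i] = 1/π_i (Kac's formula). Here π_1 = (3/20)/(1/6 + 3/20) = (3/20)/(19/60) = 9/19, so E[T_1 | X_0 = 1] = 1/π_1 = (1/6 + 3/20)/(3/20) = (19/60)/(3/20) = 19/9.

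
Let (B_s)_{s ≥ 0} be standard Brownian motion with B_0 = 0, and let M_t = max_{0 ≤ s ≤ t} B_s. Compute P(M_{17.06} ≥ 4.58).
P(M_{17.06} ≥ 4.58) = 2·P(B_{17.06} ≥ 4.58) = 2(1 − Φ(4.58/√17.06)) ≈ 0.2675

By the reflection principle for Brownian motion, P(M_t ≥ a) = 2 · P(B_t ≥ a) for a ≥ 0. Since B_t ~ N(0, t), P(B_t ≥ 4.58) = 1 − Φ(4.58/√t) = 1 − Φ(4.58/√17.06) = 1 − Φ(1.1089). So
  P(M_{17.06} ≥ 4.58) = 2(1 − Φ(1.1089)) ≈ 0.2675.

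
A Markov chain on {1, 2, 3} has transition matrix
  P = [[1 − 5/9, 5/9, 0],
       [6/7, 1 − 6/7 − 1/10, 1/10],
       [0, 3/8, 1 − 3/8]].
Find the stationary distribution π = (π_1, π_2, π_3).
π = (162/295, 21/59, 28/295)

This is a birth-death chain on three states, which satisfies detailed balance: π_1 · P_{12} = π_2 · P_{21} and π_2 · P_{23} = π_3 · P_{32}.
From π_1 · 5/9 = π_2 · 6/7: π_2/π_1 = (5/9)/(6/7) = 35/54.
From π_2 · 1/10 = π_3 · 3/8: π_3/π_2 = (1/10)/(3/8) = 4/15.
Take π_1 proportional to 1; then unnormalized π = (1, 35/54, 14/81). Normalize by dividing by the sum 295/162:
  π = (162/295, 21/59, 28/295).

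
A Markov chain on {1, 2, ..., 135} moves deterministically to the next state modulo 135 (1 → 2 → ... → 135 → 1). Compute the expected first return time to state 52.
E[T_52 | X_0 = 52] = 135

The chain cycles deterministically, so starting at state 52 it returns in exactly 135 steps. Equivalently, the stationary distribution is uniform π_j = 1/135 for every state j, so by Kac's formula E[T_52] = 1/π_52 = 135.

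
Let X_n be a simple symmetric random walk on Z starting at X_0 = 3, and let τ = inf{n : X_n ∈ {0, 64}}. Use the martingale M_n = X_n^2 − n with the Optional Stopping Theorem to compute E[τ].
E[τ] = 183

M_n = X_n^2 − n is a martingale (since E[X_{n+1}^2 | F_n] = X_n^2 + 1). By OST (τ has finite mean in a bounded region), E[M_τ] = E[M_0] = X_0^2 − 0 = 3^2 = 9. Also E[M_τ] = E[X_τ^2] − E[τ]. The walk exits at 0 or 64, with P(hit 64 first) = 3/64, so E[X_τ^2] = 64^2 · 3/64 + 0 = 192. Thus E[τ] = E[X_τ^2] − E[M_τ] = 192 − 9 = 183 = 3(64 − 3) = 183.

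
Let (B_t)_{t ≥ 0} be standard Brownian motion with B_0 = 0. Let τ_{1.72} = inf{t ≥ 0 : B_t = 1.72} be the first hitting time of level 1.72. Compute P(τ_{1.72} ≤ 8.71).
P(τ_{1.72} ≤ 8.71) = 2(1 − Φ(1.72/√8.71)) = 2(1 − Φ(0.5828)) ≈ 0.5600

By the reflection principle for standard BM, P(τ_b ≤ t) = 2 · P(B_t ≥ b). Since B_t ~ N(0, t), P(B_t ≥ 1.72) = 1 − Φ(1.72/√t) = 1 − Φ(1.72/√8.71) = 1 − Φ(0.5828) ≈ 0.28001. Doubling: P(τ_{1.72} ≤ 8.71) ≈ 2 · 0.28001 = 0.56002 ≈ 0.5600.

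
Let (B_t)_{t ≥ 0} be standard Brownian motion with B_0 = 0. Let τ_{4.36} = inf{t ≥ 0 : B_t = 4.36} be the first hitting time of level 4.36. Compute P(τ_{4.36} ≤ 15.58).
P(τ_{4.36} ≤ 15.58) = 2(1 − Φ(4.36/√15.58)) = 2(1 − Φ(1.1046)) ≈ 0.2693

By the reflection principle for standard BM, P(τ_b ≤ t) = 2 · P(B_t ≥ b). Since B_t ~ N(0, t), P(B_t ≥ 4.36) = 1 − Φ(4.36/√t) = 1 − Φ(4.36/√15.58) = 1 − Φ(1.1046) ≈ 0.13467. Doubling: P(τ_{4.36} ≤ 15.58) ≈ 2 · 0.13467 = 0.26934 ≈ 0.2693.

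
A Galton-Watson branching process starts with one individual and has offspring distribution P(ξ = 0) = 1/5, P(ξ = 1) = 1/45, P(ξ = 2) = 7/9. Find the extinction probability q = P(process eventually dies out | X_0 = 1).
q = 9/35

The pgf is f(s) = 1/5 + 1/45·s + 7/9·s². The extinction probability q is the smallest fixed point of f in [0, 1]. Setting s = f(s):
  7/9·s² + (1/45 − 1)·s + 1/5 = 0
  7/9·s² − (1/5 + 7/9)·s + 1/5 = 0
which factors as (s − 1)·(7/9·s − 1/5) = 0, giving roots s = 1 and s = (1/5)/(7/9) = 9/35.
Mean offspring μ = 1/45 + 2·7/9 = 71/45 > 1 (supercritical), so q < 1. The extinction probability is the smaller root: q = (1/5)/(7/9) = 9/35.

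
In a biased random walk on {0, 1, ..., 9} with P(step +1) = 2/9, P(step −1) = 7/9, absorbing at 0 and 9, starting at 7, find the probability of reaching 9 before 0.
P(hit 9 before 0) = (1 − (7/2)^7) / (1 − (7/2)^9) = 658732/8070619

Let u_k denote P(reach 9 before 0 | start at k). Boundary: u_0 = 0, u_9 = 1. Recurrence: u_k = 2/9·u_{k+1} + 7/9·u_{k-1} for 1 ≤ k ≤ 8. Try u_k = A + B·r^k with r = q/p = (7/9)/(2/9) = 7/2. Substitution satisfies the recurrence; boundary conditions give:
  u_k = (1 − r^k) / (1 − r^N) = (1 − (7/2)^7) / (1 − (7/2)^9) = 658732/8070619.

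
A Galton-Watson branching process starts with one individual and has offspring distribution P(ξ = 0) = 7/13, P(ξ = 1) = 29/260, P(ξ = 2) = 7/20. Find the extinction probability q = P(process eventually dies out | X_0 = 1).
q = 1

Mean offspring μ = 0·7/13 + 1·29/260 + 2·7/20 = 211/260 ≤ 1. For μ ≤ 1 with offspring not concentrated at 1, the Galton-Watson process goes extinct almost surely, so q = 1.
(Algebraic check: The pgf is f(s) = 7/13 + 29/260·s + 7/20·s². The extinction probability q is the smallest fixed point of f in [0, 1]. Setting s = f(s):
  7/20·s² + (29/260 − 1)·s + 7/13 = 0
  7/20·s² − (7/13 + 7/20)·s + 7/13 = 0
which factors as (s − 1)·(7/20·s − 7/13) = 0, giving roots s = 1 and s = (7/13)/(7/20) = 20/13. Since 20/13 ≥ 1, the smallest root in [0, 1] is s = 1.)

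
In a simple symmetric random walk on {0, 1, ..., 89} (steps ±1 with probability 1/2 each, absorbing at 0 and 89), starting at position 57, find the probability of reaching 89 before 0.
P(hit 89 before 0) = 57/89

Let u_k = P(hit 89 before 0 | start at k). Then u_0 = 0, u_89 = 1, and u_k = u_{k-1}/2 + u_{k+1}/2 for 1 ≤ k ≤ 88. This harmonic recurrence is solved by u_k = k/89, giving u_57 = 57/89.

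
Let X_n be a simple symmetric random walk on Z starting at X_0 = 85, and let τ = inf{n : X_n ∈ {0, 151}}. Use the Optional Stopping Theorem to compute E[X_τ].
E[X_τ] = 85

X_n is a martingale and τ is a bounded-mean stopping time (indeed τ is finite a.s. with bounded expectation since the walk is in a bounded region). By the OST, E[X_τ] = E[X_0] = 85. Equivalently: E[X_τ] = 151 · P(hit 151 first) + 0 · P(hit 0 first) = 151 · (85/151) = 85.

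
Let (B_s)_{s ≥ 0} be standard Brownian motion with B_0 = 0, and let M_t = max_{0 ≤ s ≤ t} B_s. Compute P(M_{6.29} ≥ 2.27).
P(M_{6.29} ≥ 2.27) = 2·P(B_{6.29} ≥ 2.27) = 2(1 − Φ(2.27/√6.29)) ≈ 0.3654

By the reflection principle for Brownian motion, P(M_t ≥ a) = 2 · P(B_t ≥ a) for a ≥ 0. Since B_t ~ N(0, t), P(B_t ≥ 2.27) = 1 − Φ(2.27/√t) = 1 − Φ(2.27/√6.29) = 1 − Φ(0.9051). So
  P(M_{6.29} ≥ 2.27) = 2(1 − Φ(0.9051)) ≈ 0.3654.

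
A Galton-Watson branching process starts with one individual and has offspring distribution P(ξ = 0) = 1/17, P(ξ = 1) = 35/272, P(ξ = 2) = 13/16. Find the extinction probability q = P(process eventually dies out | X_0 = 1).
q = 16/221

The pgf is f(s) = 1/17 + 35/272·s + 13/16·s². The extinction probability q is the smallest fixed point of f in [0, 1]. Setting s = f(s):
  13/16·s² + (35/272 − 1)·s + 1/17 = 0
  13/16·s² − (1/17 + 13/16)·s + 1/17 = 0
which factors as (s − 1)·(13/16·s − 1/17) = 0, giving roots s = 1 and s = (1/17)/(13/16) = 16/221.
Mean offspring μ = 35/272 + 2·13/16 = 477/272 > 1 (supercritical), so q < 1. The extinction probability is the smaller root: q = (1/17)/(13/16) = 16/221.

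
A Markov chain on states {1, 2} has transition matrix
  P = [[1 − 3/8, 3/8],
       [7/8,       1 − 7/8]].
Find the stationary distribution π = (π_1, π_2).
π_1 = 7/10, π_2 = 3/10

Solve πP = π with π_1 + π_2 = 1. From πP = π: π_1 · (1 − 3/8) + π_2 · 7/8 = π_1 ⇒ π_2 · 7/8 = π_1 · 3/8 ⇒ π_2/π_1 = (3/8)/(7/8) = 3/7. Together with π_1 + π_2 = 1:
  π_1 = (7/8)/(3/8 + 7/8) = (7/8)/(5/4) = 7/10,
  π_2 = (3/8)/(3/8 + 7/8) = (3/8)/(5/4) = 3/10.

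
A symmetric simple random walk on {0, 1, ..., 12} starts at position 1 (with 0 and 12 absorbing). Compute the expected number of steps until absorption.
E[τ | X_0 = 1] = 11

Let v_k = E[τ | X_0 = k]. Boundary: v_0 = v_12 = 0. Recurrence: v_k = 1 + (v_{k-1} + v_{k+1})/2 for 1 ≤ k ≤ 11. The particular solution to v_k − (v_{k-1} + v_{k+1})/2 = 1 is v_k = −k^2. Adding homogeneous solution A + B k and matching boundaries gives v_k = k (12 − k). Substituting k = 1: v_1 = 1 · 11 = 11.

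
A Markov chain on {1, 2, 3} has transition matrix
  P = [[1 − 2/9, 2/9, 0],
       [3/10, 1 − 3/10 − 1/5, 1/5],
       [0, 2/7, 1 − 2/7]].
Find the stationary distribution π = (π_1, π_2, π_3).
π = (27/61, 20/61, 14/61)

This is a birth-death chain on three states, which satisfies detailed balance: π_1 · P_{12} = π_2 · P_{21} and π_2 · P_{23} = π_3 · P_{32}.
From π_1 · 2/9 = π_2 · 3/10: π_2/π_1 = (2/9)/(3/10) = 20/27.
From π_2 · 1/5 = π_3 · 2/7: π_3/π_2 = (1/5)/(2/7) = 7/10.
Take π_1 proportional to 1; then unnormalized π = (1, 20/27, 14/27). Normalize by dividing by the sum 61/27:
  π = (27/61, 20/61, 14/61).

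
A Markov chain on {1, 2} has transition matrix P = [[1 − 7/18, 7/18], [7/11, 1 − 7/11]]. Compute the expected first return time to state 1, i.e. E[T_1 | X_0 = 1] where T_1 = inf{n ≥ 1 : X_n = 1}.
E[T_1 | X_0 = 1] = 1/π_1 = 29/18

For an irreducible recurrent Markov chain with stationary distribution π, E[T_i | X_0 = i] = 1/π_i (Kac's formula). Here π_1 = (7/11)/(7/18 + 7/11) = (7/11)/(203/198) = 18/29, so E[T_1 | X_0 = 1] = 1/π_1 = (7/18 + 7/11)/(7/11) = (203/198)/(7/11) = 29/18.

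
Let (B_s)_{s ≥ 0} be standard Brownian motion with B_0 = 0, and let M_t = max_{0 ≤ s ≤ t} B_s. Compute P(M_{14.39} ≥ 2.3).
P(M_{14.39} ≥ 2.3) = 2·P(B_{14.39} ≥ 2.3) = 2(1 − Φ(2.3/√14.39)) ≈ 0.5443

By the reflection principle for Brownian motion, P(M_t ≥ a) = 2 · P(B_t ≥ a) for a ≥ 0. Since B_t ~ N(0, t), P(B_t ≥ 2.3) = 1 − Φ(2.3/√t) = 1 − Φ(2.3/√14.39) = 1 − Φ(0.6063). So
  P(M_{14.39} ≥ 2.3) = 2(1 − Φ(0.6063)) ≈ 0.5443.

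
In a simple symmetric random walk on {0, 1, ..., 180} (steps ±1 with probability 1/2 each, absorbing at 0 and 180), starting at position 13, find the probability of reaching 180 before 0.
P(hit 180 before 0) = 13/180

Let u_k = P(hit 180 before 0 | start at k). Then u_0 = 0, u_180 = 1, and u_k = u_{k-1}/2 + u_{k+1}/2 for 1 ≤ k ≤ 179. This harmonic recurrence is solved by u_k = k/180, giving u_13 = 13/180.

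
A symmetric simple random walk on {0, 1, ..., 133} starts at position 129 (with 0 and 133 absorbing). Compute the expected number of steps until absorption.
E[τ | X_0 = 129] = 516

Let v_k = E[τ | X_0 = k]. Boundary: v_0 = v_133 = 0. Recurrence: v_k = 1 + (v_{k-1} + v_{k+1})/2 for 1 ≤ k ≤ 132. The particular solution to v_k − (v_{k-1} + v_{k+1})/2 = 1 is v_k = −k^2. Adding homogeneous solution A + B k and matching boundaries gives v_k = k (133 − k). Substituting k = 129: v_129 = 129 · 4 = 516.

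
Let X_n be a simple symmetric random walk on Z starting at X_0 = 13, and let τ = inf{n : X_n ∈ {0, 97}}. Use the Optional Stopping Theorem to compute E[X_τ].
E[X_τ] = 13

X_n is a martingale and τ is a bounded-mean stopping time (indeed τ is finite a.s. with bounded expectation since the walk is in a bounded region). By the OST, E[X_τ] = E[X_0] = 13. Equivalently: E[X_τ] = 97 · P(hit 97 first) + 0 · P(hit 0 first) = 97 · (13/97) = 13.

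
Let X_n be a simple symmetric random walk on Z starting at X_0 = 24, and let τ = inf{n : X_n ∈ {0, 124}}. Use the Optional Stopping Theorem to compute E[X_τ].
E[X_τ] = 24

X_n is a martingale and τ is a bounded-mean stopping time (indeed τ is finite a.s. with bounded expectation since the walk is in a bounded region). By the OST, E[X_τ] = E[X_0] = 24. Equivalently: E[X_τ] = 124 · P(hit 124 first) + 0 · P(hit 0 first) = 124 · (24/124) = 24.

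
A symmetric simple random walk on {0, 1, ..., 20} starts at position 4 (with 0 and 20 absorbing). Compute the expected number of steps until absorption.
E[τ | X_0 = 4] = 64

Let v_k = E[τ | X_0 = k]. Boundary: v_0 = v_20 = 0. Recurrence: v_k = 1 + (v_{k-1} + v_{k+1})/2 for 1 ≤ k ≤ 19. The particular solution to v_k − (v_{k-1} + v_{k+1})/2 = 1 is v_k = −k^2. Adding homogeneous solution A + B k and matching boundaries gives v_k = k (20 − k). Substituting k = 4: v_4 = 4 · 16 = 64.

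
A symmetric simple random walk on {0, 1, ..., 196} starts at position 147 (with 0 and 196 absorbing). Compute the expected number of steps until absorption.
E[τ | X_0 = 147] = 7203

Let v_k = E[τ | X_0 = k]. Boundary: v_0 = v_196 = 0. Recurrence: v_k = 1 + (v_{k-1} + v_{k+1})/2 for 1 ≤ k ≤ 195. The particular solution to v_k − (v_{k-1} + v_{k+1})/2 = 1 is v_k = −k^2. Adding homogeneous solution A + B k and matching boundaries gives v_k = k (196 − k). Substituting k = 147: v_147 = 147 · 49 = 7203.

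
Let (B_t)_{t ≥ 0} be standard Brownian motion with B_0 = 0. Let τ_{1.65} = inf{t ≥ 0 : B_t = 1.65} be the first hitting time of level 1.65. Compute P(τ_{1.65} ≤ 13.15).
P(τ_{1.65} ≤ 13.15) = 2(1 − Φ(1.65/√13.15)) = 2(1 − Φ(0.4550)) ≈ 0.6491

By the reflection principle for standard BM, P(τ_b ≤ t) = 2 · P(B_t ≥ b). Since B_t ~ N(0, t), P(B_t ≥ 1.65) = 1 − Φ(1.65/√t) = 1 − Φ(1.65/√13.15) = 1 − Φ(0.4550) ≈ 0.32455. Doubling: P(τ_{1.65} ≤ 13.15) ≈ 2 · 0.32455 = 0.64910 ≈ 0.6491.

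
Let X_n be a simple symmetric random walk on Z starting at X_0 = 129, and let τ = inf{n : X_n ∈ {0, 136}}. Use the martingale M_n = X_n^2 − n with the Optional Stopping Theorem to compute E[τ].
E[τ] = 903

M_n = X_n^2 − n is a martingale (since E[X_{n+1}^2 | F_n] = X_n^2 + 1). By OST (τ has finite mean in a bounded region), E[M_τ] = E[M_0] = X_0^2 − 0 = 129^2 = 16641. Also E[M_τ] = E[X_τ^2] − E[τ]. The walk exits at 0 or 136, with P(hit 136 first) = 129/136, so E[X_τ^2] = 136^2 · 129/136 + 0 = 17544. Thus E[τ] = E[X_τ^2] − E[M_τ] = 17544 − 16641 = 903 = 129(136 − 129) = 903.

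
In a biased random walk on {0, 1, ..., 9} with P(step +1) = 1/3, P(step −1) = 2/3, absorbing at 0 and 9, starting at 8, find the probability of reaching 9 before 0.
P(hit 9 before 0) = (1 − (2)^8) / (1 − (2)^9) = 255/511

Let u_k denote P(reach 9 before 0 | start at k). Boundary: u_0 = 0, u_9 = 1. Recurrence: u_k = 1/3·u_{k+1} + 2/3·u_{k-1} for 1 ≤ k ≤ 8. Try u_k = A + B·r^k with r = q/p = (2/3)/(1/3) = 2. Substitution satisfies the recurrence; boundary conditions give:
  u_k = (1 − r^k) / (1 − r^N) = (1 − (2)^8) / (1 − (2)^9) = 255/511.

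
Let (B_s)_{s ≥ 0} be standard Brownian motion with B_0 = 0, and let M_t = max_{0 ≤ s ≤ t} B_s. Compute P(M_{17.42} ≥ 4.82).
P(M_{17.42} ≥ 4.82) = 2·P(B_{17.42} ≥ 4.82) = 2(1 − Φ(4.82/√17.42)) ≈ 0.2482

By the reflection principle for Brownian motion, P(M_t ≥ a) = 2 · P(B_t ≥ a) for a ≥ 0. Since B_t ~ N(0, t), P(B_t ≥ 4.82) = 1 − Φ(4.82/√t) = 1 − Φ(4.82/√17.42) = 1 − Φ(1.1548). So
  P(M_{17.42} ≥ 4.82) = 2(1 − Φ(1.1548)) ≈ 0.2482.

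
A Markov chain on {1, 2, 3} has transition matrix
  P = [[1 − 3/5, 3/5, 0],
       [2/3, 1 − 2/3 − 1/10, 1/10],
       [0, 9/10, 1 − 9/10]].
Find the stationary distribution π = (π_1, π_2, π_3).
π = (1/2, 9/20, 1/20)

This is a birth-death chain on three states, which satisfies detailed balance: π_1 · P_{12} = π_2 · P_{21} and π_2 · P_{23} = π_3 · P_{32}.
From π_1 · 3/5 = π_2 · 2/3: π_2/π_1 = (3/5)/(2/3) = 9/10.
From π_2 · 1/10 = π_3 · 9/10: π_3/π_2 = (1/10)/(9/10) = 1/9.
Take π_1 proportional to 1; then unnormalized π = (1, 9/10, 1/10). Normalize by dividing by the sum 2:
  π = (1/2, 9/20, 1/20).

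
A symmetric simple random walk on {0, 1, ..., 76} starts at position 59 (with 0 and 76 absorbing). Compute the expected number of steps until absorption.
E[τ | X_0 = 59] = 1003

Let v_k = E[τ | X_0 = k]. Boundary: v_0 = v_76 = 0. Recurrence: v_k = 1 + (v_{k-1} + v_{k+1})/2 for 1 ≤ k ≤ 75. The particular solution to v_k − (v_{k-1} + v_{k+1})/2 = 1 is v_k = −k^2. Adding homogeneous solution A + B k and matching boundaries gives v_k = k (76 − k). Substituting k = 59: v_59 = 59 · 17 = 1003.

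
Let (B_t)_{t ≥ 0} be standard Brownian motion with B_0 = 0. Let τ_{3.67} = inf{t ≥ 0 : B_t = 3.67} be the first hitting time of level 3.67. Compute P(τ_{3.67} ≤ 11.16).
P(τ_{3.67} ≤ 11.16) = 2(1 − Φ(3.67/√11.16)) = 2(1 − Φ(1.0986)) ≈ 0.2719

By the reflection principle for standard BM, P(τ_b ≤ t) = 2 · P(B_t ≥ b). Since B_t ~ N(0, t), P(B_t ≥ 3.67) = 1 − Φ(3.67/√t) = 1 − Φ(3.67/√11.16) = 1 − Φ(1.0986) ≈ 0.13597. Doubling: P(τ_{3.67} ≤ 11.16) ≈ 2 · 0.13597 = 0.27194 ≈ 0.2719.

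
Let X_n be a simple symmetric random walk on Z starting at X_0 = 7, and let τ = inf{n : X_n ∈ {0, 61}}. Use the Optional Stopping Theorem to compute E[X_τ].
E[X_τ] = 7

X_n is a martingale and τ is a bounded-mean stopping time (indeed τ is finite a.s. with bounded expectation since the walk is in a bounded region). By the OST, E[X_τ] = E[X_0] = 7. Equivalently: E[X_τ] = 61 · P(hit 61 first) + 0 · P(hit 0 first) = 61 · (7/61) = 7.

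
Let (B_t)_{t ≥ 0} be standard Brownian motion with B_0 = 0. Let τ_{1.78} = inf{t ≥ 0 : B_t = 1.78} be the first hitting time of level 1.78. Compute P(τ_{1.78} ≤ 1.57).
P(τ_{1.78} ≤ 1.57) = 2(1 − Φ(1.78/√1.57)) = 2(1 − Φ(1.4206)) ≈ 0.1554

By the reflection principle for standard BM, P(τ_b ≤ t) = 2 · P(B_t ≥ b). Since B_t ~ N(0, t), P(B_t ≥ 1.78) = 1 − Φ(1.78/√t) = 1 − Φ(1.78/√1.57) = 1 − Φ(1.4206) ≈ 0.07772. Doubling: P(τ_{1.78} ≤ 1.57) ≈ 2 · 0.07772 = 0.15544 ≈ 0.1554.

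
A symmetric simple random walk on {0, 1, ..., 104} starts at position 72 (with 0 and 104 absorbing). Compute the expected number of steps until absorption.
E[τ | X_0 = 72] = 2304

Let v_k = E[τ | X_0 = k]. Boundary: v_0 = v_104 = 0. Recurrence: v_k = 1 + (v_{k-1} + v_{k+1})/2 for 1 ≤ k ≤ 103. The particular solution to v_k − (v_{k-1} + v_{k+1})/2 = 1 is v_k = −k^2. Adding homogeneous solution A + B k and matching boundaries gives v_k = k (104 − k). Substituting k = 72: v_72 = 72 · 32 = 2304.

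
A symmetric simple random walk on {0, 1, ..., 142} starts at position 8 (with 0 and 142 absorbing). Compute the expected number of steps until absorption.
E[τ | X_0 = 8] = 1072

Let v_k = E[τ | X_0 = k]. Boundary: v_0 = v_142 = 0. Recurrence: v_k = 1 + (v_{k-1} + v_{k+1})/2 for 1 ≤ k ≤ 141. The particular solution to v_k − (v_{k-1} + v_{k+1})/2 = 1 is v_k = −k^2. Adding homogeneous solution A + B k and matching boundaries gives v_k = k (142 − k). Substituting k = 8: v_8 = 8 · 134 = 1072.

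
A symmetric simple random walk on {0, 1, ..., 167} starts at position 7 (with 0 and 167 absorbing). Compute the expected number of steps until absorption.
E[τ | X_0 = 7] = 1120

Let v_k = E[τ | X_0 = k]. Boundary: v_0 = v_167 = 0. Recurrence: v_k = 1 + (v_{k-1} + v_{k+1})/2 for 1 ≤ k ≤ 166. The particular solution to v_k − (v_{k-1} + v_{k+1})/2 = 1 is v_k = −k^2. Adding homogeneous solution A + B k and matching boundaries gives v_k = k (167 − k). Substituting k = 7: v_7 = 7 · 160 = 1120.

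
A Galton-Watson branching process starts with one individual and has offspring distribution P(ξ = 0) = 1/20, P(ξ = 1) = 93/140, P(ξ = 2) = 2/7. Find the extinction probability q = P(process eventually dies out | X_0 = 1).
q = 7/40

The pgf is f(s) = 1/20 + 93/140·s + 2/7·s². The extinction probability q is the smallest fixed point of f in [0, 1]. Setting s = f(s):
  2/7·s² + (93/140 − 1)·s + 1/20 = 0
  2/7·s² − (1/20 + 2/7)·s + 1/20 = 0
which factors as (s − 1)·(2/7·s − 1/20) = 0, giving roots s = 1 and s = (1/20)/(2/7) = 7/40.
Mean offspring μ = 93/140 + 2·2/7 = 173/140 > 1 (supercritical), so q < 1. The extinction probability is the smaller root: q = (1/20)/(2/7) = 7/40.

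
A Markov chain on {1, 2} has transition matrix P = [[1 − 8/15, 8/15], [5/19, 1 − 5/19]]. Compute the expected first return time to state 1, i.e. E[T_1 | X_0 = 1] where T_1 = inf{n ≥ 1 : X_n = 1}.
E[T_1 | X_0 = 1] = 1/π_1 = 227/75

For an irreducible recurrent Markov chain with stationary distribution π, E[T_i | X_0 = i] = 1/π_i (Kac's formula). Here π_1 = (5/19)/(8/15 + 5/19) = (5/19)/(227/285) = 75/227, so E[T_1 | X_0 = 1] = 1/π_1 = (8/15 + 5/19)/(5/19) = (227/285)/(5/19) = 227/75.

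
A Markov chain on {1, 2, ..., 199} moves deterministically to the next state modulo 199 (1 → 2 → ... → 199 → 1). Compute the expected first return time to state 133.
E[T_133 | X_0 = 133] = 199

The chain cycles deterministically, so starting at state 133 it returns in exactly 199 steps. Equivalently, the stationary distribution is uniform π_j = 1/199 for every state j, so by Kac's formula E[T_133] = 1/π_133 = 199.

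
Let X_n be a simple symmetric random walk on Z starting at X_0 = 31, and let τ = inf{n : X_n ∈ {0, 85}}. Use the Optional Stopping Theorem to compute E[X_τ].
E[X_τ] = 31

X_n is a martingale and τ is a bounded-mean stopping time (indeed τ is finite a.s. with bounded expectation since the walk is in a bounded region). By the OST, E[X_τ] = E[X_0] = 31. Equivalently: E[X_τ] = 85 · P(hit 85 first) + 0 · P(hit 0 first) = 85 · (31/85) = 31.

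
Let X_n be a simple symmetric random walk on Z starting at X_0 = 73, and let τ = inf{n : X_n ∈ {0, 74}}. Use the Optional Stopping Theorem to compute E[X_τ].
E[X_τ] = 73

X_n is a martingale and τ is a bounded-mean stopping time (indeed τ is finite a.s. with bounded expectation since the walk is in a bounded region). By the OST, E[X_τ] = E[X_0] = 73. Equivalently: E[X_τ] = 74 · P(hit 74 first) + 0 · P(hit 0 first) = 74 · (73/74) = 73.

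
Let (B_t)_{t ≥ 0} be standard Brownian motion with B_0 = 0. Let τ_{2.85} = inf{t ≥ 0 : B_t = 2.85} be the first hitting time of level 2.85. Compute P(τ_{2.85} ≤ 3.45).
P(τ_{2.85} ≤ 3.45) = 2(1 − Φ(2.85/√3.45)) = 2(1 − Φ(1.5344)) ≈ 0.1249

By the reflection principle for standard BM, P(τ_b ≤ t) = 2 · P(B_t ≥ b). Since B_t ~ N(0, t), P(B_t ≥ 2.85) = 1 − Φ(2.85/√t) = 1 − Φ(2.85/√3.45) = 1 − Φ(1.5344) ≈ 0.06247. Doubling: P(τ_{2.85} ≤ 3.45) ≈ 2 · 0.06247 = 0.12494 ≈ 0.1249.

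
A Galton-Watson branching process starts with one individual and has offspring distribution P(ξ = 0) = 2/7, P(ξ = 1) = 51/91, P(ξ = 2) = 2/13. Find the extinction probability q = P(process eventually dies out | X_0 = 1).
q = 1

Mean offspring μ = 0·2/7 + 1·51/91 + 2·2/13 = 79/91 ≤ 1. For μ ≤ 1 with offspring not concentrated at 1, the Galton-Watson process goes extinct almost surely, so q = 1.
(Algebraic check: The pgf is f(s) = 2/7 + 51/91·s + 2/13·s². The extinction probability q is the smallest fixed point of f in [0, 1]. Setting s = f(s):
  2/13·s² + (51/91 − 1)·s + 2/7 = 0
  2/13·s² − (2/7 + 2/13)·s + 2/7 = 0
which factors as (s − 1)·(2/13·s − 2/7) = 0, giving roots s = 1 and s = (2/7)/(2/13) = 13/7. Since 13/7 ≥ 1, the smallest root in [0, 1] is s = 1.)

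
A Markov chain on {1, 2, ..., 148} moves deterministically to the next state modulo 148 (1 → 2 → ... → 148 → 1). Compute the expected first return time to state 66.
E[T_66 | X_0 = 66] = 148

The chain cycles deterministically, so starting at state 66 it returns in exactly 148 steps. Equivalently, the stationary distribution is uniform π_j = 1/148 for every state j, so by Kac's formula E[T_66] = 1/π_66 = 148.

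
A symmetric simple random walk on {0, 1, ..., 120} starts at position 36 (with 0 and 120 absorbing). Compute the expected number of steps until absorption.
E[τ | X_0 = 36] = 3024

Let v_k = E[τ | X_0 = k]. Boundary: v_0 = v_120 = 0. Recurrence: v_k = 1 + (v_{k-1} + v_{k+1})/2 for 1 ≤ k ≤ 119. The particular solution to v_k − (v_{k-1} + v_{k+1})/2 = 1 is v_k = −k^2. Adding homogeneous solution A + B k and matching boundaries gives v_k = k (120 − k). Substituting k = 36: v_36 = 36 · 84 = 3024.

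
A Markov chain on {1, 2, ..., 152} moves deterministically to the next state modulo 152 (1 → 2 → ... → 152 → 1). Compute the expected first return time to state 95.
E[T_95 | X_0 = 95] = 152

The chain cycles deterministically, so starting at state 95 it returns in exactly 152 steps. Equivalently, the stationary distribution is uniform π_j = 1/152 for every state j, so by Kac's formula E[T_95] = 1/π_95 = 152.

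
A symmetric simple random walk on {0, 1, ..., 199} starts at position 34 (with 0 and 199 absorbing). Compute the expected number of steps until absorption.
E[τ | X_0 = 34] = 5610

Let v_k = E[τ | X_0 = k]. Boundary: v_0 = v_199 = 0. Recurrence: v_k = 1 + (v_{k-1} + v_{k+1})/2 for 1 ≤ k ≤ 198. The particular solution to v_k − (v_{k-1} + v_{k+1})/2 = 1 is v_k = −k^2. Adding homogeneous solution A + B k and matching boundaries gives v_k = k (199 − k). Substituting k = 34: v_34 = 34 · 165 = 5610.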